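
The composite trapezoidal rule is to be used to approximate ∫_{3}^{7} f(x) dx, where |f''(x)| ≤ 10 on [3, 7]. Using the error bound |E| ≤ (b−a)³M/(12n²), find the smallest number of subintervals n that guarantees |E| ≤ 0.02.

52

Need 640/(12n²) ≤ 0.02.
n² ≥ 640/(12·0.02) = 2666.67 ⇒ n ≥ 51.6398, so the smallest n is 52.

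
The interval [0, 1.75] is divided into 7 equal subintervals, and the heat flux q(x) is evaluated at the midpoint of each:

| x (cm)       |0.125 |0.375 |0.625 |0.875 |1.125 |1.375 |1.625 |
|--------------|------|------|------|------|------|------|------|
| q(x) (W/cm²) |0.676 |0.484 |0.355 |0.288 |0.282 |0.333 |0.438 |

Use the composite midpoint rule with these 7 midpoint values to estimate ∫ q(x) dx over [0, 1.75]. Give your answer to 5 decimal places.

h = 0.25, n = 7.
h·[y(m₁) + y(m₂) + y(m₃) + y(m₄) + y(m₅) + y(m₆) + y(m₇)] = 0.25·(2.856) = 0.71400.

0.71400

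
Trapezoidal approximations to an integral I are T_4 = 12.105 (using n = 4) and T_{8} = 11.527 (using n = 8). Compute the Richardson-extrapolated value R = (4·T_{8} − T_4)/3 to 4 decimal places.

R = (4·T_{8} − T_4) / 3 = (4·11.527 − 12.105)/3 = (34.003)/3 = 11.3343.

11.3343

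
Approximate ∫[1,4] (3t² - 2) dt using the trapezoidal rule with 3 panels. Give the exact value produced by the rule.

h = (4 − 1)/3 = 1.
Nodes t₀,…,t₃ = 1, 2, 3, 4.
f(t) = 3t² - 2: f₀=1, f₁=10, f₂=25, f₃=46.
(h/2)·[f₀ + 2f₁ + 2f₂ + f₃] = 0.5·(117) = 58.5.

58.5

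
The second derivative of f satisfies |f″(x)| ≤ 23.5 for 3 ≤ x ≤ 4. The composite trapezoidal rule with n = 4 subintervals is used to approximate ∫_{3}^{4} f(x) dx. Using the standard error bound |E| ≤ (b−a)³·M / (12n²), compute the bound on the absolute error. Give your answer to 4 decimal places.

|E| ≤ (1)³·23.5 / (12·4²) = 23.5/192 = 0.1224.

0.1224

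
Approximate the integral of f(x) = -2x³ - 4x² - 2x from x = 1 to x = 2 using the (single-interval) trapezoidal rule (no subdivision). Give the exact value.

-22

T = (b−a)/2 · [f(1) + f(2)] = 0.5·[(-8) + (-36)] = -22.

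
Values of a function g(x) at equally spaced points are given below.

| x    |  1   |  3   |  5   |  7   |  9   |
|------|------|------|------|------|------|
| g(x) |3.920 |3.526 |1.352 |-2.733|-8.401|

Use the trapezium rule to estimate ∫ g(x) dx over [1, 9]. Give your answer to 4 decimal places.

h = 2, n = 4.
(h/2)·[y₀ + 2y₁ + 2y₂ + 2y₃ + y₄] = 1·(-0.191) = -0.1910.

-0.1910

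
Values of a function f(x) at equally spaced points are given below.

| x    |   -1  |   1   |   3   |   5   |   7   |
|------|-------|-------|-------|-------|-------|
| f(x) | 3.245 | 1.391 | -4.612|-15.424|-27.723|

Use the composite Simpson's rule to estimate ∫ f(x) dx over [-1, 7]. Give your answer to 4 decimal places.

h = 2, n = 4.
(h/3)·[y₀ + 4y₁ + 2y₂ + 4y₃ + y₄] = 0.666667·(-89.834) = -59.8893.

-59.8893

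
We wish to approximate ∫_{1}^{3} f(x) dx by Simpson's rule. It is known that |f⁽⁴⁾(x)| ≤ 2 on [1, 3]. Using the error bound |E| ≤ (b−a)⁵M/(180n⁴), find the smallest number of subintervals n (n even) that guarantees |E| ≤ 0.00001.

Need 64/(180n⁴) ≤ 0.00001.
n⁴ ≥ 64/(180·0.00001) = 35555.6 ⇒ n ≥ 13.7318, so the smallest even n is 14. (n must be even for Simpson's rule.)

14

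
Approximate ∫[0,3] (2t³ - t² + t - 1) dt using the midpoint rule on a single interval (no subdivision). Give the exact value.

M = (b−a)·f(1.5) = 3·(5) = 15.

15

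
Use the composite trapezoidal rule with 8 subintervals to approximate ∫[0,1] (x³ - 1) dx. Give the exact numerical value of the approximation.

h = (1 − 0)/8 = 0.125.
Nodes x₀,…,x₈ = 0, 0.125, 0.25, 0.375, 0.5, 0.625, 0.75, 0.875, 1.
f(x) = x³ - 1: f₀=-1, f₁=-0.998046875, f₂=-0.984375, f₃=-0.947265625, f₄=-0.875, f₅=-0.755859375, f₆=-0.578125, f₇=-0.330078125, f₈=0.
(h/2)·[f₀ + 2f₁ + 2f₂ + 2f₃ + 2f₄ + 2f₅ + 2f₆ + 2f₇ + f₈] = 0.0625·(-11.9375) = -0.74609375.

-0.74609375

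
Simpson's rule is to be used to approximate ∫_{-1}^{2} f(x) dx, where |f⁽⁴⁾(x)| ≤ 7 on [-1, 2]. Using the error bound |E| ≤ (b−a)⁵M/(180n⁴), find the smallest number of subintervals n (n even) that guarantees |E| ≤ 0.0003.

14

Need 1701/(180n⁴) ≤ 0.0003.
n⁴ ≥ 1701/(180·0.0003) = 31500 ⇒ n ≥ 13.3223, so the smallest even n is 14. (n must be even for Simpson's rule.)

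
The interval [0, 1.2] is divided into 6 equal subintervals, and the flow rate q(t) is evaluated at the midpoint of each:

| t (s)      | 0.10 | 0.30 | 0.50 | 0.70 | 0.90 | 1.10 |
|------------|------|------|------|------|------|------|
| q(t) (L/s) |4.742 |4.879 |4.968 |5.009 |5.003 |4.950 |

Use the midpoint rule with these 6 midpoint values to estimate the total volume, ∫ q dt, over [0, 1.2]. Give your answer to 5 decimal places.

h = 0.2, n = 6.
h·[y(m₁) + y(m₂) + y(m₃) + y(m₄) + y(m₅) + y(m₆)] = 0.2·(29.551) = 5.91020.

5.91020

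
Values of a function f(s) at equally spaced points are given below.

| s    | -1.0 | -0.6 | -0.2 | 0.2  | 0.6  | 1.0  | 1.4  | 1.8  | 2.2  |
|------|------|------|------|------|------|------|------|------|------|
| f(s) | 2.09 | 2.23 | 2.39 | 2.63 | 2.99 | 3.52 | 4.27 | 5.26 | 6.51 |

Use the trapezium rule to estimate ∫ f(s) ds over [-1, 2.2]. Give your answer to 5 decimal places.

11.03600

h = 0.4, n = 8.
(h/2)·[y₀ + 2y₁ + 2y₂ + 2y₃ + 2y₄ + 2y₅ + 2y₆ + 2y₇ + y₈] = 0.2·(55.18) = 11.03600.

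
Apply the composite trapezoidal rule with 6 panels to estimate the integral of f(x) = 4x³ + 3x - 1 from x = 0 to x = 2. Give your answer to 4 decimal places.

20.4444

h = (2 − 0)/6 = 0.333333.
Nodes x₀,…,x₆ = 0, 0.333333, 0.666667, 1, 1.333333, 1.666667, 2.
f(x) = 4x³ + 3x - 1: f₀=-1, f₁=0.148148, f₂=2.185185, f₃=6, f₄=12.481481, f₅=22.518519, f₆=37.
(h/2)·[f₀ + 2f₁ + 2f₂ + 2f₃ + 2f₄ + 2f₅ + f₆] = 0.166667·(122.666667) = 20.4444.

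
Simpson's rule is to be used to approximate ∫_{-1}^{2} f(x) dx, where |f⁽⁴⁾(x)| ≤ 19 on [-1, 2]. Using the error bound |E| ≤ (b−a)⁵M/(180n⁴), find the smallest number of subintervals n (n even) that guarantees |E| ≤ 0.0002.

20

Need 4617/(180n⁴) ≤ 0.0002.
n⁴ ≥ 4617/(180·0.0002) = 128250 ⇒ n ≥ 18.9241, so the smallest even n is 20. (n must be even for Simpson's rule.)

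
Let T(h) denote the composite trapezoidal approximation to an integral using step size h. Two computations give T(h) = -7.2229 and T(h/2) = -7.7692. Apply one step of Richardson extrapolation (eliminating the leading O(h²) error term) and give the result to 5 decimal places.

-7.95130

R = (4·T(h/2) − T(h)) / 3 = (4·(-7.7692) − (-7.2229))/3 = (-23.8539)/3 = -7.95130.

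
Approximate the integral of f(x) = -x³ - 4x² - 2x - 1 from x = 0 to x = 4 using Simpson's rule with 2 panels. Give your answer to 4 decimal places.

-169.3333

h = (4 − 0)/2 = 2.
Nodes x₀,…,x₂ = 0, 2, 4.
f(x) = -x³ - 4x² - 2x - 1: f₀=-1, f₁=-29, f₂=-137.
(h/3)·[f₀ + 4f₁ + f₂] = 0.666667·(-254) = -169.3333.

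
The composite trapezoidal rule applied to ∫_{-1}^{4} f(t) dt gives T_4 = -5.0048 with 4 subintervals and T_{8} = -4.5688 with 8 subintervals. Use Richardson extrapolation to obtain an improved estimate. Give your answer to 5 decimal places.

-4.42347

R = (4·T_{8} − T_4) / 3 = (4·(-4.5688) − (-5.0048))/3 = (-13.2704)/3 = -4.42347.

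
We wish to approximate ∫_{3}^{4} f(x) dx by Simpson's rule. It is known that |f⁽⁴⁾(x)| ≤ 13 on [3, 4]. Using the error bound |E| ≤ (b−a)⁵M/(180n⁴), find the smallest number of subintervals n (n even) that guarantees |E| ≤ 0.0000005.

20

Need 13/(180n⁴) ≤ 0.0000005.
n⁴ ≥ 13/(180·0.0000005) = 144444 ⇒ n ≥ 19.4951, so the smallest even n is 20. (n must be even for Simpson's rule.)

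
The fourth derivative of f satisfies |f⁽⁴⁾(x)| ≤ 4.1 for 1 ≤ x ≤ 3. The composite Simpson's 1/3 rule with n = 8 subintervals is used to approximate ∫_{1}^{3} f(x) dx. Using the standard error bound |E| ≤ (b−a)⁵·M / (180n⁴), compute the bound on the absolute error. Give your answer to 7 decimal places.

|E| ≤ (2)⁵·4.1 / (180·8⁴) = 131.2/737280 = 0.0001780.

0.0001780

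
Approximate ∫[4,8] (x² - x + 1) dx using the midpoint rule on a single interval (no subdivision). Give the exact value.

124

M = (b−a)·f(6) = 4·(31) = 124.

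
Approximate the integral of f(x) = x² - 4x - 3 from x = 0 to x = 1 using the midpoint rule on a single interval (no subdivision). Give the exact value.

M = (b−a)·f(0.5) = 1·(-4.75) = -4.75.

-4.75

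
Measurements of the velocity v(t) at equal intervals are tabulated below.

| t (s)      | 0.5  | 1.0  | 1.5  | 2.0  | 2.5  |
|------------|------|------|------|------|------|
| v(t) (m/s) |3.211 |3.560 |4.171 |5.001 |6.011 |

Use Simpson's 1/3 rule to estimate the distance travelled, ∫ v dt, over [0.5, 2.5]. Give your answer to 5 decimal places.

h = 0.5, n = 4.
(h/3)·[y₀ + 4y₁ + 2y₂ + 4y₃ + y₄] = 0.166667·(51.808) = 8.63467.

8.63467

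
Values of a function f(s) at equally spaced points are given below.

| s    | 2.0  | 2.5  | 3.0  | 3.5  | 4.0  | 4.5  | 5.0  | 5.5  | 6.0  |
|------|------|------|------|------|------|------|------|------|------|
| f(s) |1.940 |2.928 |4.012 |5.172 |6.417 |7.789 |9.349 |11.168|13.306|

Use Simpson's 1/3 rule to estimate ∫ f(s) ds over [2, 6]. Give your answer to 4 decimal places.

27.1717

h = 0.5, n = 8.
(h/3)·[y₀ + 4y₁ + 2y₂ + 4y₃ + 2y₄ + 4y₅ + 2y₆ + 4y₇ + y₈] = 0.166667·(163.030) = 27.1717.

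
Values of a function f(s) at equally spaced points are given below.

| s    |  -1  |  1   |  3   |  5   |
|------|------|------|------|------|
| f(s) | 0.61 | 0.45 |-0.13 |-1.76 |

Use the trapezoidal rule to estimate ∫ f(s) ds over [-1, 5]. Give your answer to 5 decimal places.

-0.51000

h = 2, n = 3.
(h/2)·[y₀ + 2y₁ + 2y₂ + y₃] = 1·(-0.51) = -0.51000.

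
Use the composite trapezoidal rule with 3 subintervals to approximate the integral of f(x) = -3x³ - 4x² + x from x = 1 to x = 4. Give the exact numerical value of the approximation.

-281

h = (4 − 1)/3 = 1.
Nodes x₀,…,x₃ = 1, 2, 3, 4.
f(x) = -3x³ - 4x² + x: f₀=-6, f₁=-38, f₂=-114, f₃=-252.
(h/2)·[f₀ + 2f₁ + 2f₂ + f₃] = 0.5·(-562) = -281.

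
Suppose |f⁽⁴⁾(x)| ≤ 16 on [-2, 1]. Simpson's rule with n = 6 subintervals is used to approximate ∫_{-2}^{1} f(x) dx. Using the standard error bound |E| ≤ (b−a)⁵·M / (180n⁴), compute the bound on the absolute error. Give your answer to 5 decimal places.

0.01667

|E| ≤ (3)⁵·16 / (180·6⁴) = 3888/233280 = 0.01667.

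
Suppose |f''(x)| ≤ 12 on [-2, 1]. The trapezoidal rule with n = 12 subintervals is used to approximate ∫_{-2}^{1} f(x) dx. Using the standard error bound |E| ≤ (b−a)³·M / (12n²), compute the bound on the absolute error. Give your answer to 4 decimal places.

|E| ≤ (3)³·12 / (12·12²) = 324/1728 = 0.1875.

0.1875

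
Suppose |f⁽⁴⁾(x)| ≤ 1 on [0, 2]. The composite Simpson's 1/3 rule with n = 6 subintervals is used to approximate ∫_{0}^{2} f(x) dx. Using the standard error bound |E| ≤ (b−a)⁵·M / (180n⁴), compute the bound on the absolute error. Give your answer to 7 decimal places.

|E| ≤ (2)⁵·1 / (180·6⁴) = 32/233280 = 0.0001372.

0.0001372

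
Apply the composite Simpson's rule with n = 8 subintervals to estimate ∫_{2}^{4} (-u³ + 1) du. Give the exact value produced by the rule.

h = (4 − 2)/8 = 0.25.
Nodes u₀,…,u₈ = 2, 2.25, 2.5, 2.75, 3, 3.25, 3.5, 3.75, 4.
f(u) = -u³ + 1: f₀=-7, f₁=-10.390625, f₂=-14.625, f₃=-19.796875, f₄=-26, f₅=-33.328125, f₆=-41.875, f₇=-51.734375, f₈=-63.
(h/3)·[f₀ + 4f₁ + 2f₂ + 4f₃ + 2f₄ + 4f₅ + 2f₆ + 4f₇ + f₈] = 0.083333·(-696) = -58.

-58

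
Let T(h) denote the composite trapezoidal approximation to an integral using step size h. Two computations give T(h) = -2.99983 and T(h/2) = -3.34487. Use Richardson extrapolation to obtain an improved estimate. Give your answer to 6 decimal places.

-3.459883

R = (4·T(h/2) − T(h)) / 3 = (4·(-3.34487) − (-2.99983))/3 = (-10.37965)/3 = -3.459883.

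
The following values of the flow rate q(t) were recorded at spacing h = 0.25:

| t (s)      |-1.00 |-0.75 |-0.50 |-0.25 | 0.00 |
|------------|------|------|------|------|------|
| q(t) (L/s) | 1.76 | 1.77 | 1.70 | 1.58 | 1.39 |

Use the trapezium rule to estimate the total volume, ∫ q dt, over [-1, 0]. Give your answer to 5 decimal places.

1.65625

h = 0.25, n = 4.
(h/2)·[y₀ + 2y₁ + 2y₂ + 2y₃ + y₄] = 0.125·(13.25) = 1.65625.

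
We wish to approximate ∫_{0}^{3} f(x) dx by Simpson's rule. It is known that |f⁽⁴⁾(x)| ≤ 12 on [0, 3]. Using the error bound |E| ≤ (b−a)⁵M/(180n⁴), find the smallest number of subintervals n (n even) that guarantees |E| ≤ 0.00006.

Need 2916/(180n⁴) ≤ 0.00006.
n⁴ ≥ 2916/(180·0.00006) = 270000 ⇒ n ≥ 22.7951, so the smallest even n is 24. (n must be even for Simpson's rule.)

24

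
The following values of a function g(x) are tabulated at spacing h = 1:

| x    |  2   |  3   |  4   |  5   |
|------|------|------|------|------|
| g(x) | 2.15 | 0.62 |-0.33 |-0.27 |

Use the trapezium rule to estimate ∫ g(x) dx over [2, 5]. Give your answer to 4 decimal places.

1.2300

h = 1, n = 3.
(h/2)·[y₀ + 2y₁ + 2y₂ + y₃] = 0.5·(2.46) = 1.2300.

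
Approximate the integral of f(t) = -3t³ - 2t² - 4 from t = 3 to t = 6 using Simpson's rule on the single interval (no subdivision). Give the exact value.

-1049.25

S = (b−a)/6 · [f(3) + 4f(4.5) + f(6)] = 0.5·[(-103) + 4·(-317.875) + (-724)] = -1049.25.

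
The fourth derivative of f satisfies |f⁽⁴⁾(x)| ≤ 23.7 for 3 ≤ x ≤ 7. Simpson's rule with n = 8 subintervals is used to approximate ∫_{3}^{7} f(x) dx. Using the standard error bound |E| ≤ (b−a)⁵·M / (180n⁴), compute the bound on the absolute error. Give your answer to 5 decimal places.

0.03292

|E| ≤ (4)⁵·23.7 / (180·8⁴) = 24268.8/737280 = 0.03292.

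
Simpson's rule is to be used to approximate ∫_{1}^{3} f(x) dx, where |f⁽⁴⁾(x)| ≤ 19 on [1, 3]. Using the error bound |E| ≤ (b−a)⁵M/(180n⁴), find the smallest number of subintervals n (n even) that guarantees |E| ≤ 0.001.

8

Need 608/(180n⁴) ≤ 0.001.
n⁴ ≥ 608/(180·0.001) = 3377.78 ⇒ n ≥ 7.6236, so the smallest even n is 8. (n must be even for Simpson's rule.)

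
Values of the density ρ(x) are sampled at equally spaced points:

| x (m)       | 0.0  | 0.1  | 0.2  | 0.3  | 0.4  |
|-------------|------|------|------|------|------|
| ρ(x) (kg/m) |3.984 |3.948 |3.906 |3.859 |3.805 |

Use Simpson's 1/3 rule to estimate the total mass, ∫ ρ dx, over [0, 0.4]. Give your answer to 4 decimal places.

1.5610

h = 0.1, n = 4.
(h/3)·[y₀ + 4y₁ + 2y₂ + 4y₃ + y₄] = 0.033333·(46.829) = 1.5610.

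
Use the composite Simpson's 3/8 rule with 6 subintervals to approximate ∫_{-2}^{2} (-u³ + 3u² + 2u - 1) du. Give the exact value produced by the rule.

12

h = (2 − (-2))/6 = 0.666667.
Nodes u₀,…,u₆ = -2, -1.333333, -0.666667, 0, 0.666667, 1.333333, 2.
f(u) = -u³ + 3u² + 2u - 1: f₀=15, f₁=4.037037, f₂=-0.703704, f₃=-1, f₄=1.370370, f₅=4.629630, f₆=7.
(3h/8)·[f₀ + 3f₁ + 3f₂ + 2f₃ + 3f₄ + 3f₅ + f₆] = 0.25·(48) = 12.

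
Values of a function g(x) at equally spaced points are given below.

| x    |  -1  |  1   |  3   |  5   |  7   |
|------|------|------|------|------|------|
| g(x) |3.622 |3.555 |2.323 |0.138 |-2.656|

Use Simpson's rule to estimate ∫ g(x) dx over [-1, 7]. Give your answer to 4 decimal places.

13.5893

h = 2, n = 4.
(h/3)·[y₀ + 4y₁ + 2y₂ + 4y₃ + y₄] = 0.666667·(20.384) = 13.5893.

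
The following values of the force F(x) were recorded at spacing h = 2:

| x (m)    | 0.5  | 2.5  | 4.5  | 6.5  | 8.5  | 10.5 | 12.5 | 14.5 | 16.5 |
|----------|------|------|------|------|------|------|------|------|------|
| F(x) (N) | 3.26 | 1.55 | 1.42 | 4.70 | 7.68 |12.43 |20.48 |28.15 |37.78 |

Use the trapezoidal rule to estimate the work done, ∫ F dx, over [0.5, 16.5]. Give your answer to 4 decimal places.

h = 2, n = 8.
(h/2)·[y₀ + 2y₁ + 2y₂ + 2y₃ + 2y₄ + 2y₅ + 2y₆ + 2y₇ + y₈] = 1·(193.86) = 193.8600.

193.8600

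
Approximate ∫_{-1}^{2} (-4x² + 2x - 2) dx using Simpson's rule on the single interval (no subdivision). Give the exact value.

-15

S = (b−a)/6 · [f(-1) + 4f(0.5) + f(2)] = 0.5·[(-8) + 4·(-2) + (-14)] = -15.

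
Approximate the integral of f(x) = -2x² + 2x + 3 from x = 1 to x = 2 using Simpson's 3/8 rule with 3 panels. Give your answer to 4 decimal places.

h = (2 − 1)/3 = 0.333333.
Nodes x₀,…,x₃ = 1, 1.333333, 1.666667, 2.
f(x) = -2x² + 2x + 3: f₀=3, f₁=2.111111, f₂=0.777778, f₃=-1.
(3h/8)·[f₀ + 3f₁ + 3f₂ + f₃] = 0.125·(10.666667) = 1.3333.

1.3333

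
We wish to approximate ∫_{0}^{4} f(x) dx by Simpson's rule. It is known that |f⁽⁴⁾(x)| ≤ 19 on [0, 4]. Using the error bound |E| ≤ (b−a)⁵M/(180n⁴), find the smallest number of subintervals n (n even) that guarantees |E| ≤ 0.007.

Need 19456/(180n⁴) ≤ 0.007.
n⁴ ≥ 19456/(180·0.007) = 15441.3 ⇒ n ≥ 11.1473, so the smallest even n is 12. (n must be even for Simpson's rule.)

12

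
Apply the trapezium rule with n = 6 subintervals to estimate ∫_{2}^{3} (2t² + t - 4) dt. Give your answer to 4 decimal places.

11.1759

h = (3 − 2)/6 = 0.166667.
Nodes t₀,…,t₆ = 2, 2.166667, 2.333333, 2.5, 2.666667, 2.833333, 3.
f(t) = 2t² + t - 4: f₀=6, f₁=7.555556, f₂=9.222222, f₃=11, f₄=12.888889, f₅=14.888889, f₆=17.
(h/2)·[f₀ + 2f₁ + 2f₂ + 2f₃ + 2f₄ + 2f₅ + f₆] = 0.083333·(134.111111) = 11.1759.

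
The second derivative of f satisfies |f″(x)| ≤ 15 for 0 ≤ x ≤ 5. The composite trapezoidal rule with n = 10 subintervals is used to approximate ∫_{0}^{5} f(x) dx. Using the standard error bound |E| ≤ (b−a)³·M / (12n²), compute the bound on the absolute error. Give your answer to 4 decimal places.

|E| ≤ (5)³·15 / (12·10²) = 1875/1200 = 1.5625.

1.5625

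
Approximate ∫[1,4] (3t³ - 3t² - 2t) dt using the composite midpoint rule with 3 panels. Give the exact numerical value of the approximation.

h = (4 − 1)/3 = 1.
Midpoints m₁,…,m₃ = 1.5, 2.5, 3.5.
f(m₁)=0.375, f(m₂)=23.125, f(m₃)=84.875.
h·[f(m₁) + f(m₂) + f(m₃)] = 1·(108.375) = 108.375.

108.375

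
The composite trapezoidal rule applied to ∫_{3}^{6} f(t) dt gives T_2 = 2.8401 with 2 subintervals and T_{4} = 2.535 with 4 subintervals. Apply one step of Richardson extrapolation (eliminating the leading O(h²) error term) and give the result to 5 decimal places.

R = (4·T_{4} − T_2) / 3 = (4·2.535 − 2.8401)/3 = (7.2999)/3 = 2.43330.

2.43330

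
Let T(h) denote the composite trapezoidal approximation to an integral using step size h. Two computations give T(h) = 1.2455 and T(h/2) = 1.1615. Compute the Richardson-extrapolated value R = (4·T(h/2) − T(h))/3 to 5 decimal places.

1.13350

R = (4·T(h/2) − T(h)) / 3 = (4·1.1615 − 1.2455)/3 = (3.4005)/3 = 1.13350.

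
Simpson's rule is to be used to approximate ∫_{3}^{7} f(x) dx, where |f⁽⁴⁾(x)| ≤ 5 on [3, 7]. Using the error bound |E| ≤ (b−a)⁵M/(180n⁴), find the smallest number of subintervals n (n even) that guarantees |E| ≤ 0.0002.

Need 5120/(180n⁴) ≤ 0.0002.
n⁴ ≥ 5120/(180·0.0002) = 142222 ⇒ n ≥ 19.4197, so the smallest even n is 20. (n must be even for Simpson's rule.)

20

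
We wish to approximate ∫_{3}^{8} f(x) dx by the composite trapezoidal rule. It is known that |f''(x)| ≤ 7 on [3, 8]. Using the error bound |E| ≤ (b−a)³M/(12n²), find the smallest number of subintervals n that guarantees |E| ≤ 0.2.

20

Need 875/(12n²) ≤ 0.2.
n² ≥ 875/(12·0.2) = 364.583 ⇒ n ≥ 19.0941, so the smallest n is 20.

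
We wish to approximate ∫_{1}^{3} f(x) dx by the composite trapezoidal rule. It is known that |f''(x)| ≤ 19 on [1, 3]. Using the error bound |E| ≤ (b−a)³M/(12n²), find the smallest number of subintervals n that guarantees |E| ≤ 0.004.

57

Need 152/(12n²) ≤ 0.004.
n² ≥ 152/(12·0.004) = 3166.67 ⇒ n ≥ 56.2731, so the smallest n is 57.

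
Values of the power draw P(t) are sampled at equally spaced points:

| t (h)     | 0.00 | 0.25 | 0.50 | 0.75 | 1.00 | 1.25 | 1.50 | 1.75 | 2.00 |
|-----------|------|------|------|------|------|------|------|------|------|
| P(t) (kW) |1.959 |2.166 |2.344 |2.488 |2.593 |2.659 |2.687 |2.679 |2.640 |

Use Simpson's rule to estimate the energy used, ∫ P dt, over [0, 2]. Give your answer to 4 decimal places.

4.9846

h = 0.25, n = 8.
(h/3)·[y₀ + 4y₁ + 2y₂ + 4y₃ + 2y₄ + 4y₅ + 2y₆ + 4y₇ + y₈] = 0.083333·(59.815) = 4.9846.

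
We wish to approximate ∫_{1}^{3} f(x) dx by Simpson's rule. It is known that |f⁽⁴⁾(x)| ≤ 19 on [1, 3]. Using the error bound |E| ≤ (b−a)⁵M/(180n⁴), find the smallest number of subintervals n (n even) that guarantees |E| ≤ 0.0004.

10

Need 608/(180n⁴) ≤ 0.0004.
n⁴ ≥ 608/(180·0.0004) = 8444.44 ⇒ n ≥ 9.5861, so the smallest even n is 10. (n must be even for Simpson's rule.)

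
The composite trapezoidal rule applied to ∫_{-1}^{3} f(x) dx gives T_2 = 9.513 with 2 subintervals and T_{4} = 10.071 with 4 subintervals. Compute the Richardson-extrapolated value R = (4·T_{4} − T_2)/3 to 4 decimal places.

R = (4·T_{4} − T_2) / 3 = (4·10.071 − 9.513)/3 = (30.771)/3 = 10.2570.

10.2570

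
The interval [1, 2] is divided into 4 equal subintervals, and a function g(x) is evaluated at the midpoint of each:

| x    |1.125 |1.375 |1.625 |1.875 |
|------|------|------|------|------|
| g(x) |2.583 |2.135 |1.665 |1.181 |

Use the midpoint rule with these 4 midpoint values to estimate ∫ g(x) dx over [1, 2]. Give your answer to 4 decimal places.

1.8910

h = 0.25, n = 4.
h·[y(m₁) + y(m₂) + y(m₃) + y(m₄)] = 0.25·(7.564) = 1.8910.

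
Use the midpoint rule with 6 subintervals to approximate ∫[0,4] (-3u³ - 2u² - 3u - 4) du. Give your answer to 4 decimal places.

h = (4 − 0)/6 = 0.666667.
Midpoints m₁,…,m₆ = 0.333333, 1, 1.666667, 2.333333, 3, 3.666667.
f(m₁)=-5.333333, f(m₂)=-12, f(m₃)=-28.444444, f(m₄)=-60, f(m₅)=-112, f(m₆)=-189.777778.
h·[f(m₁) + f(m₂) + f(m₃) + f(m₄) + f(m₅) + f(m₆)] = 0.666667·(-407.555556) = -271.7037.

-271.7037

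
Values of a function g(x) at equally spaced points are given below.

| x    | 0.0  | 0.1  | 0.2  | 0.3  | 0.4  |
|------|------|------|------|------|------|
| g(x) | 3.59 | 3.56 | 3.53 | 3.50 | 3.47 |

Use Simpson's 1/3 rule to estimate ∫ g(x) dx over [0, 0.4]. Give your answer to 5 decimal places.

1.41200

h = 0.1, n = 4.
(h/3)·[y₀ + 4y₁ + 2y₂ + 4y₃ + y₄] = 0.033333·(42.36) = 1.41200.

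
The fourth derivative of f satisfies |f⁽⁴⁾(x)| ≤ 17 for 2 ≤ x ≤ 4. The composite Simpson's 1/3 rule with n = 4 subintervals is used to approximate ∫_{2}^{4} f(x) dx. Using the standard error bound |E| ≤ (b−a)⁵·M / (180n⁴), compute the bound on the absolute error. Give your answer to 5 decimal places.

|E| ≤ (2)⁵·17 / (180·4⁴) = 544/46080 = 0.01181.

0.01181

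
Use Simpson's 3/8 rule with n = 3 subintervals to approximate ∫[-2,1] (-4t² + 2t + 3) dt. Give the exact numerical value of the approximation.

-6

h = (1 − (-2))/3 = 1.
Nodes t₀,…,t₃ = -2, -1, 0, 1.
f(t) = -4t² + 2t + 3: f₀=-17, f₁=-3, f₂=3, f₃=1.
(3h/8)·[f₀ + 3f₁ + 3f₂ + f₃] = 0.375·(-16) = -6.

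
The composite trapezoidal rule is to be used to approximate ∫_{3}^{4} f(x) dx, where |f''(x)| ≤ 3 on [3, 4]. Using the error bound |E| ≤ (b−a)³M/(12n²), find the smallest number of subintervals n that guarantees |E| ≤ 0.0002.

Need 3/(12n²) ≤ 0.0002.
n² ≥ 3/(12·0.0002) = 1250 ⇒ n ≥ 35.3553, so the smallest n is 36.

36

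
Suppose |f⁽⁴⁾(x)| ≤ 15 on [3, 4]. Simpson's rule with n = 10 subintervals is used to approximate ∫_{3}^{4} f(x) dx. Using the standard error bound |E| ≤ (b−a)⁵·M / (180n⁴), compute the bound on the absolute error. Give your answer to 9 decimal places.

|E| ≤ (1)⁵·15 / (180·10⁴) = 15/1800000 = 0.000008333.

0.000008333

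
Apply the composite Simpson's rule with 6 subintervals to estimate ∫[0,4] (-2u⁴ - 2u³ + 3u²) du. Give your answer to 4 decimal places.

-473.8107

h = (4 − 0)/6 = 0.666667.
Nodes u₀,…,u₆ = 0, 0.666667, 1.333333, 2, 2.666667, 3.333333, 4.
f(u) = -2u⁴ - 2u³ + 3u²: f₀=0, f₁=0.345679, f₂=-5.728395, f₃=-36, f₄=-117.728395, f₅=-287.654321, f₆=-592.
(h/3)·[f₀ + 4f₁ + 2f₂ + 4f₃ + 2f₄ + 4f₅ + f₆] = 0.222222·(-2132.148148) = -473.8107.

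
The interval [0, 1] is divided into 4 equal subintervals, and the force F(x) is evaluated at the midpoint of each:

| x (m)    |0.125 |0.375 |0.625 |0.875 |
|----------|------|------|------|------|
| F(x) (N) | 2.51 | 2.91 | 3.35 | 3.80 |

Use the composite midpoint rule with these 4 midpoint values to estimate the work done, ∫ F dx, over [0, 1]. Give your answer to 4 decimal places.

3.1425

h = 0.25, n = 4.
h·[y(m₁) + y(m₂) + y(m₃) + y(m₄)] = 0.25·(12.57) = 3.1425.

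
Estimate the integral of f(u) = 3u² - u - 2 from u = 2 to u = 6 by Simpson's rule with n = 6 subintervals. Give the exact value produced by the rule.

h = (6 − 2)/6 = 0.666667.
Nodes u₀,…,u₆ = 2, 2.666667, 3.333333, 4, 4.666667, 5.333333, 6.
f(u) = 3u² - u - 2: f₀=8, f₁=16.666667, f₂=28, f₃=42, f₄=58.666667, f₅=78, f₆=100.
(h/3)·[f₀ + 4f₁ + 2f₂ + 4f₃ + 2f₄ + 4f₅ + f₆] = 0.222222·(828) = 184.

184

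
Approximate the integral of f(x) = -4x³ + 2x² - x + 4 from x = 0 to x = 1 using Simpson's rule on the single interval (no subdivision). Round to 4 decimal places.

3.1667

S = (b−a)/6 · [f(0) + 4f(0.5) + f(1)] = 0.166667·[4 + 4·3.5 + 1] = 3.1667.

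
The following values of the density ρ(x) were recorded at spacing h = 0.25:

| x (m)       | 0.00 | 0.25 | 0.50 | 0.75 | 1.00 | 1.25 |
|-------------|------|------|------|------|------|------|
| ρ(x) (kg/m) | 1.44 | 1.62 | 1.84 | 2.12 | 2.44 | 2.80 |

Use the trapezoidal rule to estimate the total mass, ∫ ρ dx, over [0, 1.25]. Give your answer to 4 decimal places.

2.5350

h = 0.25, n = 5.
(h/2)·[y₀ + 2y₁ + 2y₂ + 2y₃ + 2y₄ + y₅] = 0.125·(20.28) = 2.5350.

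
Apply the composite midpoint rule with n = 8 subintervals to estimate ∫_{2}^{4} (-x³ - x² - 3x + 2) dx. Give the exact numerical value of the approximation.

-92.5625

h = (4 − 2)/8 = 0.25.
Midpoints m₁,…,m₈ = 2.125, 2.375, 2.625, 2.875, 3.125, 3.375, 3.625, 3.875.
f(m₁)=-18.486328125, f(m₂)=-24.162109375, f(m₃)=-30.853515625, f(m₄)=-38.654296875, f(m₅)=-47.658203125, f(m₆)=-57.958984375, f(m₇)=-69.650390625, f(m₈)=-82.826171875.
h·[f(m₁) + f(m₂) + f(m₃) + f(m₄) + f(m₅) + f(m₆) + f(m₇) + f(m₈)] = 0.25·(-370.25) = -92.5625.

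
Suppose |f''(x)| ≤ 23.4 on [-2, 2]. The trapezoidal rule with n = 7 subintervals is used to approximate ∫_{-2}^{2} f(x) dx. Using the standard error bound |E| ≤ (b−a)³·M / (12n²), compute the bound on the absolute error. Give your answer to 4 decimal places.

2.5469

|E| ≤ (4)³·23.4 / (12·7²) = 1497.6/588 = 2.5469.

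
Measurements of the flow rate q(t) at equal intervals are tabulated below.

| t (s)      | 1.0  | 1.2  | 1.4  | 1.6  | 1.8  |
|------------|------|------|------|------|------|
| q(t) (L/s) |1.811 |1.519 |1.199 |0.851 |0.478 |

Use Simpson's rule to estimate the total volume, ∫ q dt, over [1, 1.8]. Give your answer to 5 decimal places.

h = 0.2, n = 4.
(h/3)·[y₀ + 4y₁ + 2y₂ + 4y₃ + y₄] = 0.066667·(14.167) = 0.94447.

0.94447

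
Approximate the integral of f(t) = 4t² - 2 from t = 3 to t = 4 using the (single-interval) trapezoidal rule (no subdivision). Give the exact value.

T = (b−a)/2 · [f(3) + f(4)] = 0.5·[34 + 62] = 48.

48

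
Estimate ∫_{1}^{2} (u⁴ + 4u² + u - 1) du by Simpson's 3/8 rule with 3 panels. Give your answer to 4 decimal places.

h = (2 − 1)/3 = 0.333333.
Nodes u₀,…,u₃ = 1, 1.333333, 1.666667, 2.
f(u) = u⁴ + 4u² + u - 1: f₀=5, f₁=10.604938, f₂=19.493827, f₃=33.
(3h/8)·[f₀ + 3f₁ + 3f₂ + f₃] = 0.125·(128.296296) = 16.0370.

16.0370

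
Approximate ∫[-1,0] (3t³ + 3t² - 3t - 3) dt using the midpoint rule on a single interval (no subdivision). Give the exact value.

M = (b−a)·f(-0.5) = 1·(-1.125) = -1.125.

-1.125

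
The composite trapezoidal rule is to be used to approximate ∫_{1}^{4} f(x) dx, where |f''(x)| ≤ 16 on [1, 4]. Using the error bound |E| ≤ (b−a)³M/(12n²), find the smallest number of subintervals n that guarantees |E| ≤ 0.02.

43

Need 432/(12n²) ≤ 0.02.
n² ≥ 432/(12·0.02) = 1800 ⇒ n ≥ 42.4264, so the smallest n is 43.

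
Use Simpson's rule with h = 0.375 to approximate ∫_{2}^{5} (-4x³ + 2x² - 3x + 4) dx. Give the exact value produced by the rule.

-550.5

h = (5 − 2)/8 = 0.375.
Nodes x₀,…,x₈ = 2, 2.375, 2.75, 3.125, 3.5, 3.875, 4.25, 4.625, 5.
f(x) = -4x³ + 2x² - 3x + 4: f₀=-26, f₁=-45.4296875, f₂=-72.3125, f₃=-107.9140625, f₄=-153.5, f₅=-210.3359375, f₆=-279.6875, f₇=-362.8203125, f₈=-461.
(h/3)·[f₀ + 4f₁ + 2f₂ + 4f₃ + 2f₄ + 4f₅ + 2f₆ + 4f₇ + f₈] = 0.125·(-4404) = -550.5.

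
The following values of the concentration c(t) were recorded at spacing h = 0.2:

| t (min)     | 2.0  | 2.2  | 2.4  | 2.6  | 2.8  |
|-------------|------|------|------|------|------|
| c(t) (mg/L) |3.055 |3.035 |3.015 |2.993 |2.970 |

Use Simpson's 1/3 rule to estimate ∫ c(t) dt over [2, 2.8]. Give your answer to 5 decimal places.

h = 0.2, n = 4.
(h/3)·[y₀ + 4y₁ + 2y₂ + 4y₃ + y₄] = 0.066667·(36.167) = 2.41113.

2.41113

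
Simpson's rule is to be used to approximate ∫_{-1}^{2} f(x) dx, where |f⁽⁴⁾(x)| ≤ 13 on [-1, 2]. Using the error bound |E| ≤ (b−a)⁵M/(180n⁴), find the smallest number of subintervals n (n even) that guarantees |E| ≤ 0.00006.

24

Need 3159/(180n⁴) ≤ 0.00006.
n⁴ ≥ 3159/(180·0.00006) = 292500 ⇒ n ≥ 23.2558, so the smallest even n is 24. (n must be even for Simpson's rule.)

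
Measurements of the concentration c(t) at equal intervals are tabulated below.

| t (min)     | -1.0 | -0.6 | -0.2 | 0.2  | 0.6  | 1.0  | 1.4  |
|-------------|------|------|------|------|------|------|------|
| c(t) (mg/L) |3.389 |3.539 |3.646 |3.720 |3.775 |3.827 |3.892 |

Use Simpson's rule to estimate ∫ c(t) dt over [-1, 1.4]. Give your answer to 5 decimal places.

8.86227

h = 0.4, n = 6.
(h/3)·[y₀ + 4y₁ + 2y₂ + 4y₃ + 2y₄ + 4y₅ + y₆] = 0.133333·(66.467) = 8.86227.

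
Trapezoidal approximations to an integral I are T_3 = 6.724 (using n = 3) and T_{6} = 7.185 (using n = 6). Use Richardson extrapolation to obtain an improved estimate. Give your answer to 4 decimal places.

R = (4·T_{6} − T_3) / 3 = (4·7.185 − 6.724)/3 = (22.016)/3 = 7.3387.

7.3387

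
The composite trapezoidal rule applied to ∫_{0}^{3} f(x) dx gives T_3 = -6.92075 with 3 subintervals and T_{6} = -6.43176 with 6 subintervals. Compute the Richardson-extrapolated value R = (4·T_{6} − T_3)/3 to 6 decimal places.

-6.268763

R = (4·T_{6} − T_3) / 3 = (4·(-6.43176) − (-6.92075))/3 = (-18.80629)/3 = -6.268763.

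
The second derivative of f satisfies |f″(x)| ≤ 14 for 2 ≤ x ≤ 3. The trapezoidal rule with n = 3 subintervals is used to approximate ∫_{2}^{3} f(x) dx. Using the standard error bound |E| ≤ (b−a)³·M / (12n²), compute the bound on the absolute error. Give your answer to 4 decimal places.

|E| ≤ (1)³·14 / (12·3²) = 14/108 = 0.1296.

0.1296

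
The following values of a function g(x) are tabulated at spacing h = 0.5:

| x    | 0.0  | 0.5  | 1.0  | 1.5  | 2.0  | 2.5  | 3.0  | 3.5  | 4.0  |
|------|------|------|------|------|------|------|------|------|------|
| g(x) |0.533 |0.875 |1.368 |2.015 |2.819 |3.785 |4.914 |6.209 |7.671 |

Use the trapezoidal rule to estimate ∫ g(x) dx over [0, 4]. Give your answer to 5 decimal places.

h = 0.5, n = 8.
(h/2)·[y₀ + 2y₁ + 2y₂ + 2y₃ + 2y₄ + 2y₅ + 2y₆ + 2y₇ + y₈] = 0.25·(52.174) = 13.04350.

13.04350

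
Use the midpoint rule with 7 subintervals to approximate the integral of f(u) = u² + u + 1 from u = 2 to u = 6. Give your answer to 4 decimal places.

h = (6 − 2)/7 = 0.571429.
Midpoints m₁,…,m₇ = 2.285714, 2.857143, 3.428571, 4, 4.571429, 5.142857, 5.714286.
f(m₁)=8.510204, f(m₂)=12.020408, f(m₃)=16.183673, f(m₄)=21, f(m₅)=26.469388, f(m₆)=32.591837, f(m₇)=39.367347.
h·[f(m₁) + f(m₂) + f(m₃) + f(m₄) + f(m₅) + f(m₆) + f(m₇)] = 0.571429·(156.142857) = 89.2245.

89.2245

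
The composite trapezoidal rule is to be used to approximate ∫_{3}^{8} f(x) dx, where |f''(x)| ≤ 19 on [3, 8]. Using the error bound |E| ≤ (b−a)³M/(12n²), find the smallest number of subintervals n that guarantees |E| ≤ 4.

Need 2375/(12n²) ≤ 4.
n² ≥ 2375/(12·4) = 49.4792 ⇒ n ≥ 7.0341, so the smallest n is 8.

8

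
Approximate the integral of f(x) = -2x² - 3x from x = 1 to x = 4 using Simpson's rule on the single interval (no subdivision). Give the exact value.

S = (b−a)/6 · [f(1) + 4f(2.5) + f(4)] = 0.5·[(-5) + 4·(-20) + (-44)] = -64.5.

-64.5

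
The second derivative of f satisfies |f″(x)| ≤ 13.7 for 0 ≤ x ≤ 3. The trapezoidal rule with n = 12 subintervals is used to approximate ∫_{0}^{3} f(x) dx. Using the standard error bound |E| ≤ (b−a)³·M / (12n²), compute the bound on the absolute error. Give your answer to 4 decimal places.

0.2141

|E| ≤ (3)³·13.7 / (12·12²) = 369.9/1728 = 0.2141.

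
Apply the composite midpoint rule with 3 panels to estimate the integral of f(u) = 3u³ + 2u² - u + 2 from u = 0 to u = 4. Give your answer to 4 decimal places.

222.8148

h = (4 − 0)/3 = 1.333333.
Midpoints m₁,…,m₃ = 0.666667, 2, 3.333333.
f(m₁)=3.111111, f(m₂)=32, f(m₃)=132.
h·[f(m₁) + f(m₂) + f(m₃)] = 1.333333·(167.111111) = 222.8148.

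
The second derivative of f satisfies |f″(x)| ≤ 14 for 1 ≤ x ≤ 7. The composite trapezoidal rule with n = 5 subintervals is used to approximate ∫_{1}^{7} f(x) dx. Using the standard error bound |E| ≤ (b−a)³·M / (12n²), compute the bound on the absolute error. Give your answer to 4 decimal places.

|E| ≤ (6)³·14 / (12·5²) = 3024/300 = 10.0800.

10.0800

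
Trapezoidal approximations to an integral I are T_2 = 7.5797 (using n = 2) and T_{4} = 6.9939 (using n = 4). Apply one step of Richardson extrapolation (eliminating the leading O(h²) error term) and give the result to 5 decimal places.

R = (4·T_{4} − T_2) / 3 = (4·6.9939 − 7.5797)/3 = (20.3959)/3 = 6.79863.

6.79863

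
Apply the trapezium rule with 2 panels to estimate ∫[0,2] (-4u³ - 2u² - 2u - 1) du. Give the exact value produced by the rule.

-32

h = (2 − 0)/2 = 1.
Nodes u₀,…,u₂ = 0, 1, 2.
f(u) = -4u³ - 2u² - 2u - 1: f₀=-1, f₁=-9, f₂=-45.
(h/2)·[f₀ + 2f₁ + f₂] = 0.5·(-64) = -32.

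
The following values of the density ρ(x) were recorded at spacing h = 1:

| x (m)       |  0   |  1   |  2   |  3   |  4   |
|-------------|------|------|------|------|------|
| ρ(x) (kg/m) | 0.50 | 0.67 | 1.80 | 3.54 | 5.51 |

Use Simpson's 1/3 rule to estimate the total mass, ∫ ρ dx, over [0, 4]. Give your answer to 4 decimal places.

8.8167

h = 1, n = 4.
(h/3)·[y₀ + 4y₁ + 2y₂ + 4y₃ + y₄] = 0.333333·(26.45) = 8.8167.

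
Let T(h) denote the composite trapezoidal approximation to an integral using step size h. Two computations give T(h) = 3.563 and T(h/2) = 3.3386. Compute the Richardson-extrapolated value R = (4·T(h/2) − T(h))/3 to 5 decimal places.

3.26380

R = (4·T(h/2) − T(h)) / 3 = (4·3.3386 − 3.563)/3 = (9.7914)/3 = 3.26380.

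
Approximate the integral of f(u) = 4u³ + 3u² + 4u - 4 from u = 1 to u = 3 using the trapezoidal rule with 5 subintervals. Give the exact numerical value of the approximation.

h = (3 − 1)/5 = 0.4.
Nodes u₀,…,u₅ = 1, 1.4, 1.8, 2.2, 2.6, 3.
f(u) = 4u³ + 3u² + 4u - 4: f₀=7, f₁=18.456, f₂=36.248, f₃=61.912, f₄=96.984, f₅=143.
(h/2)·[f₀ + 2f₁ + 2f₂ + 2f₃ + 2f₄ + f₅] = 0.2·(577.2) = 115.44.

115.44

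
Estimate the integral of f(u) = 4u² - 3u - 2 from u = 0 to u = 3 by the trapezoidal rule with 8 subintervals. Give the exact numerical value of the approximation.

16.78125

h = (3 − 0)/8 = 0.375.
Nodes u₀,…,u₈ = 0, 0.375, 0.75, 1.125, 1.5, 1.875, 2.25, 2.625, 3.
f(u) = 4u² - 3u - 2: f₀=-2, f₁=-2.5625, f₂=-2, f₃=-0.3125, f₄=2.5, f₅=6.4375, f₆=11.5, f₇=17.6875, f₈=25.
(h/2)·[f₀ + 2f₁ + 2f₂ + 2f₃ + 2f₄ + 2f₅ + 2f₆ + 2f₇ + f₈] = 0.1875·(89.5) = 16.78125.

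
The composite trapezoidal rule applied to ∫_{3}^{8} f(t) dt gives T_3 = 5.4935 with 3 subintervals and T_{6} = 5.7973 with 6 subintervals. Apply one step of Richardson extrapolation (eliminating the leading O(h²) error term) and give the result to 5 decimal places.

5.89857

R = (4·T_{6} − T_3) / 3 = (4·5.7973 − 5.4935)/3 = (17.6957)/3 = 5.89857.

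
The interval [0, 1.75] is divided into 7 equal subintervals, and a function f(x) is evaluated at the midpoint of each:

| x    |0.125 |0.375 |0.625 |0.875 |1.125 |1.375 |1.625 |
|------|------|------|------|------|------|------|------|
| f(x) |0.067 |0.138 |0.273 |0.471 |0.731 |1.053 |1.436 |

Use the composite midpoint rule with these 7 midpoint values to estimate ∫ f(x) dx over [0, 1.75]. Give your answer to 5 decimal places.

1.04225

h = 0.25, n = 7.
h·[y(m₁) + y(m₂) + y(m₃) + y(m₄) + y(m₅) + y(m₆) + y(m₇)] = 0.25·(4.169) = 1.04225.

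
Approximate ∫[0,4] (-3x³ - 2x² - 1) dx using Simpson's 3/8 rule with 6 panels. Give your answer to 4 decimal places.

-238.6667

h = (4 − 0)/6 = 0.666667.
Nodes x₀,…,x₆ = 0, 0.666667, 1.333333, 2, 2.666667, 3.333333, 4.
f(x) = -3x³ - 2x² - 1: f₀=-1, f₁=-2.777778, f₂=-11.666667, f₃=-33, f₄=-72.111111, f₅=-134.333333, f₆=-225.
(3h/8)·[f₀ + 3f₁ + 3f₂ + 2f₃ + 3f₄ + 3f₅ + f₆] = 0.25·(-954.666667) = -238.6667.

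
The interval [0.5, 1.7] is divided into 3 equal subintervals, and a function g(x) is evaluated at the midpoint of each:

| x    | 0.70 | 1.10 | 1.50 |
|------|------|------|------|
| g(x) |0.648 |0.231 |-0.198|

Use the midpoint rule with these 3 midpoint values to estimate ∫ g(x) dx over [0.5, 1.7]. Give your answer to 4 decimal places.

h = 0.4, n = 3.
h·[y(m₁) + y(m₂) + y(m₃)] = 0.4·(0.681) = 0.2724.

0.2724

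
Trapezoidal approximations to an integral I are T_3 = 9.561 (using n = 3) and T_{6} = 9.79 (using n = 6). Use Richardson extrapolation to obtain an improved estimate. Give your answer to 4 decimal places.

9.8663

R = (4·T_{6} − T_3) / 3 = (4·9.79 − 9.561)/3 = (29.599)/3 = 9.8663.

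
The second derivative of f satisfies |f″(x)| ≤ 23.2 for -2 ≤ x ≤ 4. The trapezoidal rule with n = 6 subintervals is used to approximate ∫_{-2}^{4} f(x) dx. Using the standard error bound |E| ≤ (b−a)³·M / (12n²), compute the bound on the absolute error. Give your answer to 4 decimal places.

11.6000

|E| ≤ (6)³·23.2 / (12·6²) = 5011.2/432 = 11.6000.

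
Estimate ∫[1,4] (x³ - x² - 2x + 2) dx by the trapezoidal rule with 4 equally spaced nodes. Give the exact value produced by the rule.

h = (4 − 1)/3 = 1.
Nodes x₀,…,x₃ = 1, 2, 3, 4.
f(x) = x³ - x² - 2x + 2: f₀=0, f₁=2, f₂=14, f₃=42.
(h/2)·[f₀ + 2f₁ + 2f₂ + f₃] = 0.5·(74) = 37.

37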